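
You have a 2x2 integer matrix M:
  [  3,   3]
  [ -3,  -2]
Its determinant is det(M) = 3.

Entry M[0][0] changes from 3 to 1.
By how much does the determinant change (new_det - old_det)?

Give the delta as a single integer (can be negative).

Cofactor C_00 = -2
Entry delta = 1 - 3 = -2
Det delta = entry_delta * cofactor = -2 * -2 = 4

Answer: 4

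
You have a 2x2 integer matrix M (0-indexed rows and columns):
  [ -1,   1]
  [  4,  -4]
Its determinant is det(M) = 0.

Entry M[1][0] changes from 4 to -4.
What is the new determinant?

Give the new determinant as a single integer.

Answer: 8

Derivation:
det is linear in row 1: changing M[1][0] by delta changes det by delta * cofactor(1,0).
Cofactor C_10 = (-1)^(1+0) * minor(1,0) = -1
Entry delta = -4 - 4 = -8
Det delta = -8 * -1 = 8
New det = 0 + 8 = 8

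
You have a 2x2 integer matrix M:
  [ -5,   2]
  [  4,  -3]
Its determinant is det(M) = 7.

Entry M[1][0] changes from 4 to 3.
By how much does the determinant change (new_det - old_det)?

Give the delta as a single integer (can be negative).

Cofactor C_10 = -2
Entry delta = 3 - 4 = -1
Det delta = entry_delta * cofactor = -1 * -2 = 2

Answer: 2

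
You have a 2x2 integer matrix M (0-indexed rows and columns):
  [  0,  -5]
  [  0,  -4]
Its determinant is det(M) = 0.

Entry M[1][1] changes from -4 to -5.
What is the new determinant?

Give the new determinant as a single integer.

Answer: 0

Derivation:
det is linear in row 1: changing M[1][1] by delta changes det by delta * cofactor(1,1).
Cofactor C_11 = (-1)^(1+1) * minor(1,1) = 0
Entry delta = -5 - -4 = -1
Det delta = -1 * 0 = 0
New det = 0 + 0 = 0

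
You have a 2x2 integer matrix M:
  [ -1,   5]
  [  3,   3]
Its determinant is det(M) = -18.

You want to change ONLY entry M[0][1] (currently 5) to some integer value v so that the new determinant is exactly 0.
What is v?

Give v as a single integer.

det is linear in entry M[0][1]: det = old_det + (v - 5) * C_01
Cofactor C_01 = -3
Want det = 0: -18 + (v - 5) * -3 = 0
  (v - 5) = 18 / -3 = -6
  v = 5 + (-6) = -1

Answer: -1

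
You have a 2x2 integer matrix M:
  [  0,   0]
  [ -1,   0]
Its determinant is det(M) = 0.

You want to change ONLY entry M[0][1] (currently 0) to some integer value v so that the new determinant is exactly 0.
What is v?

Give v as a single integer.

Answer: 0

Derivation:
det is linear in entry M[0][1]: det = old_det + (v - 0) * C_01
Cofactor C_01 = 1
Want det = 0: 0 + (v - 0) * 1 = 0
  (v - 0) = 0 / 1 = 0
  v = 0 + (0) = 0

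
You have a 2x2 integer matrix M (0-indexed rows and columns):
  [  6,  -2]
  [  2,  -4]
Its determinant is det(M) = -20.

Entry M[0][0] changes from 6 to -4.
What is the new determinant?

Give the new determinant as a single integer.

Answer: 20

Derivation:
det is linear in row 0: changing M[0][0] by delta changes det by delta * cofactor(0,0).
Cofactor C_00 = (-1)^(0+0) * minor(0,0) = -4
Entry delta = -4 - 6 = -10
Det delta = -10 * -4 = 40
New det = -20 + 40 = 20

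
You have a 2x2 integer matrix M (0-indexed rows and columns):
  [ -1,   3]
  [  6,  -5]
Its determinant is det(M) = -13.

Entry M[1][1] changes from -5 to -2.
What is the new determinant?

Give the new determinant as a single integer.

Answer: -16

Derivation:
det is linear in row 1: changing M[1][1] by delta changes det by delta * cofactor(1,1).
Cofactor C_11 = (-1)^(1+1) * minor(1,1) = -1
Entry delta = -2 - -5 = 3
Det delta = 3 * -1 = -3
New det = -13 + -3 = -16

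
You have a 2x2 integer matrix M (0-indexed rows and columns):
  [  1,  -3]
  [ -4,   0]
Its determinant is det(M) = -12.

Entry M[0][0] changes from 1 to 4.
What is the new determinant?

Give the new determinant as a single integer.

Answer: -12

Derivation:
det is linear in row 0: changing M[0][0] by delta changes det by delta * cofactor(0,0).
Cofactor C_00 = (-1)^(0+0) * minor(0,0) = 0
Entry delta = 4 - 1 = 3
Det delta = 3 * 0 = 0
New det = -12 + 0 = -12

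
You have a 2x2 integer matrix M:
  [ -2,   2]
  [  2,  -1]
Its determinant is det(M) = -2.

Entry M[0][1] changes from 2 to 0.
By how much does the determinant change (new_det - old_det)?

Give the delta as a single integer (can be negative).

Cofactor C_01 = -2
Entry delta = 0 - 2 = -2
Det delta = entry_delta * cofactor = -2 * -2 = 4

Answer: 4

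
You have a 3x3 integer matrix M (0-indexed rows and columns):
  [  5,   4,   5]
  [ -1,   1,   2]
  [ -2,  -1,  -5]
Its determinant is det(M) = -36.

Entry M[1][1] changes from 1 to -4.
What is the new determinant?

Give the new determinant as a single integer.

det is linear in row 1: changing M[1][1] by delta changes det by delta * cofactor(1,1).
Cofactor C_11 = (-1)^(1+1) * minor(1,1) = -15
Entry delta = -4 - 1 = -5
Det delta = -5 * -15 = 75
New det = -36 + 75 = 39

Answer: 39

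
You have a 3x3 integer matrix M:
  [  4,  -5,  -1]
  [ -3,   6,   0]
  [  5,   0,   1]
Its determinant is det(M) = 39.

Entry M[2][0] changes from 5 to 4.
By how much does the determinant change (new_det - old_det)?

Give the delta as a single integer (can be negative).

Cofactor C_20 = 6
Entry delta = 4 - 5 = -1
Det delta = entry_delta * cofactor = -1 * 6 = -6

Answer: -6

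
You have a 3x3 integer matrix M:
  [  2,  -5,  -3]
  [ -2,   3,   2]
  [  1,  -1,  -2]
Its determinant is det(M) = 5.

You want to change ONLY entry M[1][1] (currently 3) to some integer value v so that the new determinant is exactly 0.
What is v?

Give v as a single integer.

Answer: 8

Derivation:
det is linear in entry M[1][1]: det = old_det + (v - 3) * C_11
Cofactor C_11 = -1
Want det = 0: 5 + (v - 3) * -1 = 0
  (v - 3) = -5 / -1 = 5
  v = 3 + (5) = 8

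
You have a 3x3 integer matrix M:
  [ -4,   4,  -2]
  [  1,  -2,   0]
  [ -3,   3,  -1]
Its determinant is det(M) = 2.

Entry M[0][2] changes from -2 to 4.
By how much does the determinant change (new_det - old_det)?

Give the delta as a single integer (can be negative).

Answer: -18

Derivation:
Cofactor C_02 = -3
Entry delta = 4 - -2 = 6
Det delta = entry_delta * cofactor = 6 * -3 = -18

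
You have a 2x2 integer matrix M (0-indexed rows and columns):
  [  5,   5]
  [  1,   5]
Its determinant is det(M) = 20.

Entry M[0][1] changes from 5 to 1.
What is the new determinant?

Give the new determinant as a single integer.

det is linear in row 0: changing M[0][1] by delta changes det by delta * cofactor(0,1).
Cofactor C_01 = (-1)^(0+1) * minor(0,1) = -1
Entry delta = 1 - 5 = -4
Det delta = -4 * -1 = 4
New det = 20 + 4 = 24

Answer: 24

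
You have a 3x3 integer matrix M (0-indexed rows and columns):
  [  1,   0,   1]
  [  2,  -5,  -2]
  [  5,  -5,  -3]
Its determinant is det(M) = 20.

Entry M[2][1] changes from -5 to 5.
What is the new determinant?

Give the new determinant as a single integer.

Answer: 60

Derivation:
det is linear in row 2: changing M[2][1] by delta changes det by delta * cofactor(2,1).
Cofactor C_21 = (-1)^(2+1) * minor(2,1) = 4
Entry delta = 5 - -5 = 10
Det delta = 10 * 4 = 40
New det = 20 + 40 = 60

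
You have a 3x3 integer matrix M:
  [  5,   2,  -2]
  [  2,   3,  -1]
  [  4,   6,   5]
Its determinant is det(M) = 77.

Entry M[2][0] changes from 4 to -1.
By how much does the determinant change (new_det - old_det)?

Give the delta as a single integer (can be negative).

Answer: -20

Derivation:
Cofactor C_20 = 4
Entry delta = -1 - 4 = -5
Det delta = entry_delta * cofactor = -5 * 4 = -20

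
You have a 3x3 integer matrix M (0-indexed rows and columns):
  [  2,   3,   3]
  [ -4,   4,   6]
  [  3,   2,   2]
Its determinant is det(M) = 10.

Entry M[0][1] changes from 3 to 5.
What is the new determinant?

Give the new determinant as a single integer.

Answer: 62

Derivation:
det is linear in row 0: changing M[0][1] by delta changes det by delta * cofactor(0,1).
Cofactor C_01 = (-1)^(0+1) * minor(0,1) = 26
Entry delta = 5 - 3 = 2
Det delta = 2 * 26 = 52
New det = 10 + 52 = 62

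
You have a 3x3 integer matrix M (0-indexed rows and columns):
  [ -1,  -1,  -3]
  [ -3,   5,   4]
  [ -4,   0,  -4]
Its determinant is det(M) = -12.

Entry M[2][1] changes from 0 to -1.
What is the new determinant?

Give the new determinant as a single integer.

det is linear in row 2: changing M[2][1] by delta changes det by delta * cofactor(2,1).
Cofactor C_21 = (-1)^(2+1) * minor(2,1) = 13
Entry delta = -1 - 0 = -1
Det delta = -1 * 13 = -13
New det = -12 + -13 = -25

Answer: -25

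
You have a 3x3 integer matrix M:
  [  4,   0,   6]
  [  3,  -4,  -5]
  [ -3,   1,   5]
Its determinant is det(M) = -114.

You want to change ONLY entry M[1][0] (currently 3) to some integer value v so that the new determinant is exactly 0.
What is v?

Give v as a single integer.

Answer: 22

Derivation:
det is linear in entry M[1][0]: det = old_det + (v - 3) * C_10
Cofactor C_10 = 6
Want det = 0: -114 + (v - 3) * 6 = 0
  (v - 3) = 114 / 6 = 19
  v = 3 + (19) = 22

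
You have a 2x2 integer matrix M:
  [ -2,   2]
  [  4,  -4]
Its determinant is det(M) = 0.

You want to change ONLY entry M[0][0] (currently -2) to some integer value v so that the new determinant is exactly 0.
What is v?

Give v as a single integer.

det is linear in entry M[0][0]: det = old_det + (v - -2) * C_00
Cofactor C_00 = -4
Want det = 0: 0 + (v - -2) * -4 = 0
  (v - -2) = 0 / -4 = 0
  v = -2 + (0) = -2

Answer: -2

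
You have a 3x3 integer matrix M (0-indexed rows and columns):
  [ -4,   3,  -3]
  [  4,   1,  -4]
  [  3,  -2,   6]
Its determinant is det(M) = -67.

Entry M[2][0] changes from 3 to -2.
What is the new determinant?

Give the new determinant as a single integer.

det is linear in row 2: changing M[2][0] by delta changes det by delta * cofactor(2,0).
Cofactor C_20 = (-1)^(2+0) * minor(2,0) = -9
Entry delta = -2 - 3 = -5
Det delta = -5 * -9 = 45
New det = -67 + 45 = -22

Answer: -22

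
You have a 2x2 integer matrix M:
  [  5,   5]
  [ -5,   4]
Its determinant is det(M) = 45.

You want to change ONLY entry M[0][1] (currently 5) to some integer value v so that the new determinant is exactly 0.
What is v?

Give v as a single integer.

Answer: -4

Derivation:
det is linear in entry M[0][1]: det = old_det + (v - 5) * C_01
Cofactor C_01 = 5
Want det = 0: 45 + (v - 5) * 5 = 0
  (v - 5) = -45 / 5 = -9
  v = 5 + (-9) = -4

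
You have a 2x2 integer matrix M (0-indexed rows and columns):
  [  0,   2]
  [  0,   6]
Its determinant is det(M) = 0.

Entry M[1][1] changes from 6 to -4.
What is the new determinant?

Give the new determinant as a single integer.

det is linear in row 1: changing M[1][1] by delta changes det by delta * cofactor(1,1).
Cofactor C_11 = (-1)^(1+1) * minor(1,1) = 0
Entry delta = -4 - 6 = -10
Det delta = -10 * 0 = 0
New det = 0 + 0 = 0

Answer: 0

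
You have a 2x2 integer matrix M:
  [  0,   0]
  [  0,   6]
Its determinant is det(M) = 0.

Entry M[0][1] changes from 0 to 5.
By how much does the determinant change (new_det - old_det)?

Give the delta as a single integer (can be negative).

Answer: 0

Derivation:
Cofactor C_01 = 0
Entry delta = 5 - 0 = 5
Det delta = entry_delta * cofactor = 5 * 0 = 0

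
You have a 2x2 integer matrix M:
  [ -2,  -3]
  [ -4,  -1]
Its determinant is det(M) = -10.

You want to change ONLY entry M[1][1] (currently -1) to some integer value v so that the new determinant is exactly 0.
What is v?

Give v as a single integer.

det is linear in entry M[1][1]: det = old_det + (v - -1) * C_11
Cofactor C_11 = -2
Want det = 0: -10 + (v - -1) * -2 = 0
  (v - -1) = 10 / -2 = -5
  v = -1 + (-5) = -6

Answer: -6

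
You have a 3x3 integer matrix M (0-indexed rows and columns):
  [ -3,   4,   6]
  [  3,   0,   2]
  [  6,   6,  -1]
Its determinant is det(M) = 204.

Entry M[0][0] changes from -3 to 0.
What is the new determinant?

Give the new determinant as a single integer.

det is linear in row 0: changing M[0][0] by delta changes det by delta * cofactor(0,0).
Cofactor C_00 = (-1)^(0+0) * minor(0,0) = -12
Entry delta = 0 - -3 = 3
Det delta = 3 * -12 = -36
New det = 204 + -36 = 168

Answer: 168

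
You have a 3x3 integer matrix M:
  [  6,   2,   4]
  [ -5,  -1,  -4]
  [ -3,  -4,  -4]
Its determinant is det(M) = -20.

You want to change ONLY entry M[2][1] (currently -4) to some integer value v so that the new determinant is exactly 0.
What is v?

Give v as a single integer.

Answer: 1

Derivation:
det is linear in entry M[2][1]: det = old_det + (v - -4) * C_21
Cofactor C_21 = 4
Want det = 0: -20 + (v - -4) * 4 = 0
  (v - -4) = 20 / 4 = 5
  v = -4 + (5) = 1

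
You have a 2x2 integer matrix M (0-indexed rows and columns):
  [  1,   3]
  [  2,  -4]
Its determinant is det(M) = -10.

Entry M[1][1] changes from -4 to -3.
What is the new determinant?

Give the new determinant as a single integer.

Answer: -9

Derivation:
det is linear in row 1: changing M[1][1] by delta changes det by delta * cofactor(1,1).
Cofactor C_11 = (-1)^(1+1) * minor(1,1) = 1
Entry delta = -3 - -4 = 1
Det delta = 1 * 1 = 1
New det = -10 + 1 = -9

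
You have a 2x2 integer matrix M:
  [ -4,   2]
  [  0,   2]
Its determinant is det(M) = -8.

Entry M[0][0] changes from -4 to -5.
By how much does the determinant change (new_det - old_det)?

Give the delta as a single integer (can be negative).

Answer: -2

Derivation:
Cofactor C_00 = 2
Entry delta = -5 - -4 = -1
Det delta = entry_delta * cofactor = -1 * 2 = -2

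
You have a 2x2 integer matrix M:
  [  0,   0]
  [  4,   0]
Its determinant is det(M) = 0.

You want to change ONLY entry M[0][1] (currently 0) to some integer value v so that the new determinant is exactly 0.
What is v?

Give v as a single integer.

det is linear in entry M[0][1]: det = old_det + (v - 0) * C_01
Cofactor C_01 = -4
Want det = 0: 0 + (v - 0) * -4 = 0
  (v - 0) = 0 / -4 = 0
  v = 0 + (0) = 0

Answer: 0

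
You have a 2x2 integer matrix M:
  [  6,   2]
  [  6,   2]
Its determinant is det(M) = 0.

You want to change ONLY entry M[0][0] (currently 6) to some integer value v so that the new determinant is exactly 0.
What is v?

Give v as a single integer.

Answer: 6

Derivation:
det is linear in entry M[0][0]: det = old_det + (v - 6) * C_00
Cofactor C_00 = 2
Want det = 0: 0 + (v - 6) * 2 = 0
  (v - 6) = 0 / 2 = 0
  v = 6 + (0) = 6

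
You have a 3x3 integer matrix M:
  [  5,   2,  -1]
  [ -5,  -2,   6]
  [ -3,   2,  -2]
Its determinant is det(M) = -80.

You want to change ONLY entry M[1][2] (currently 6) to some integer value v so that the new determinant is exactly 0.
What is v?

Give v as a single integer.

Answer: 1

Derivation:
det is linear in entry M[1][2]: det = old_det + (v - 6) * C_12
Cofactor C_12 = -16
Want det = 0: -80 + (v - 6) * -16 = 0
  (v - 6) = 80 / -16 = -5
  v = 6 + (-5) = 1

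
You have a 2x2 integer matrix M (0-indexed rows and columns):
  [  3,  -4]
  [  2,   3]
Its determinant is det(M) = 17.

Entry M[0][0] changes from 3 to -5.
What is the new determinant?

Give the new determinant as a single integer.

det is linear in row 0: changing M[0][0] by delta changes det by delta * cofactor(0,0).
Cofactor C_00 = (-1)^(0+0) * minor(0,0) = 3
Entry delta = -5 - 3 = -8
Det delta = -8 * 3 = -24
New det = 17 + -24 = -7

Answer: -7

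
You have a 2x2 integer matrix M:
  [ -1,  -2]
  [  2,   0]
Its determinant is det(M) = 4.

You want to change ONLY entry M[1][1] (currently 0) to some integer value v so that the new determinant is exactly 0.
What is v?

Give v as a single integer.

Answer: 4

Derivation:
det is linear in entry M[1][1]: det = old_det + (v - 0) * C_11
Cofactor C_11 = -1
Want det = 0: 4 + (v - 0) * -1 = 0
  (v - 0) = -4 / -1 = 4
  v = 0 + (4) = 4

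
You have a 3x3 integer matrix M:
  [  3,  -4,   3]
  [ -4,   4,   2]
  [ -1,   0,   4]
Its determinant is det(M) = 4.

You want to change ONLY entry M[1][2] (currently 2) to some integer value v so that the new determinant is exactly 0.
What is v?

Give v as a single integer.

Answer: 1

Derivation:
det is linear in entry M[1][2]: det = old_det + (v - 2) * C_12
Cofactor C_12 = 4
Want det = 0: 4 + (v - 2) * 4 = 0
  (v - 2) = -4 / 4 = -1
  v = 2 + (-1) = 1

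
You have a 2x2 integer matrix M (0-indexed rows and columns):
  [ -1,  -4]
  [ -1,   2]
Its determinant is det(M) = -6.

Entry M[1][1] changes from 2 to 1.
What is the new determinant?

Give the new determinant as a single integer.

Answer: -5

Derivation:
det is linear in row 1: changing M[1][1] by delta changes det by delta * cofactor(1,1).
Cofactor C_11 = (-1)^(1+1) * minor(1,1) = -1
Entry delta = 1 - 2 = -1
Det delta = -1 * -1 = 1
New det = -6 + 1 = -5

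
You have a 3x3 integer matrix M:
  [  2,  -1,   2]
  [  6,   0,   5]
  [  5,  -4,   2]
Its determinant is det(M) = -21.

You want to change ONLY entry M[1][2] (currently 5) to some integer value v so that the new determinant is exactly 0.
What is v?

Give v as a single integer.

det is linear in entry M[1][2]: det = old_det + (v - 5) * C_12
Cofactor C_12 = 3
Want det = 0: -21 + (v - 5) * 3 = 0
  (v - 5) = 21 / 3 = 7
  v = 5 + (7) = 12

Answer: 12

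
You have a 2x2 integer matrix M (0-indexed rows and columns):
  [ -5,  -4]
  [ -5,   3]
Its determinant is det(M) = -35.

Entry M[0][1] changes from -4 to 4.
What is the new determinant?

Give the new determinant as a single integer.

Answer: 5

Derivation:
det is linear in row 0: changing M[0][1] by delta changes det by delta * cofactor(0,1).
Cofactor C_01 = (-1)^(0+1) * minor(0,1) = 5
Entry delta = 4 - -4 = 8
Det delta = 8 * 5 = 40
New det = -35 + 40 = 5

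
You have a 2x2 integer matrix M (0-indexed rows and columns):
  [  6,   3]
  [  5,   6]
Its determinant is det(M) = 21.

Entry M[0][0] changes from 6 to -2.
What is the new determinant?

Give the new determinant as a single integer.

det is linear in row 0: changing M[0][0] by delta changes det by delta * cofactor(0,0).
Cofactor C_00 = (-1)^(0+0) * minor(0,0) = 6
Entry delta = -2 - 6 = -8
Det delta = -8 * 6 = -48
New det = 21 + -48 = -27

Answer: -27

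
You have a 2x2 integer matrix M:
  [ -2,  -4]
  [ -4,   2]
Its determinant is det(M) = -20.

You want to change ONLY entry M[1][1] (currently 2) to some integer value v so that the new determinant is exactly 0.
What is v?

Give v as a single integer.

Answer: -8

Derivation:
det is linear in entry M[1][1]: det = old_det + (v - 2) * C_11
Cofactor C_11 = -2
Want det = 0: -20 + (v - 2) * -2 = 0
  (v - 2) = 20 / -2 = -10
  v = 2 + (-10) = -8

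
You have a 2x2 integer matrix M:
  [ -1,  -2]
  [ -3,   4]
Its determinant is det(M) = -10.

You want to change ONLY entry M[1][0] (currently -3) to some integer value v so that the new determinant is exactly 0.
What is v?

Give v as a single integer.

Answer: 2

Derivation:
det is linear in entry M[1][0]: det = old_det + (v - -3) * C_10
Cofactor C_10 = 2
Want det = 0: -10 + (v - -3) * 2 = 0
  (v - -3) = 10 / 2 = 5
  v = -3 + (5) = 2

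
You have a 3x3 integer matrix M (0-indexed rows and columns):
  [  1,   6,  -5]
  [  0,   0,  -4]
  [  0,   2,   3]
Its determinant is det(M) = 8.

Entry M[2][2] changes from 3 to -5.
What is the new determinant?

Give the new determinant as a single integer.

Answer: 8

Derivation:
det is linear in row 2: changing M[2][2] by delta changes det by delta * cofactor(2,2).
Cofactor C_22 = (-1)^(2+2) * minor(2,2) = 0
Entry delta = -5 - 3 = -8
Det delta = -8 * 0 = 0
New det = 8 + 0 = 8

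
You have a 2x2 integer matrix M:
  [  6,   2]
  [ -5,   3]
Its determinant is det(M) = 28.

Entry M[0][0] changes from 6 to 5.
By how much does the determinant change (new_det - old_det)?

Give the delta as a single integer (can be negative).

Answer: -3

Derivation:
Cofactor C_00 = 3
Entry delta = 5 - 6 = -1
Det delta = entry_delta * cofactor = -1 * 3 = -3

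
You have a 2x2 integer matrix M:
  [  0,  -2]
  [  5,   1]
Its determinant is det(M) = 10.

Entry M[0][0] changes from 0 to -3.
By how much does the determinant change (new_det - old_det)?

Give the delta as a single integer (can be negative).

Cofactor C_00 = 1
Entry delta = -3 - 0 = -3
Det delta = entry_delta * cofactor = -3 * 1 = -3

Answer: -3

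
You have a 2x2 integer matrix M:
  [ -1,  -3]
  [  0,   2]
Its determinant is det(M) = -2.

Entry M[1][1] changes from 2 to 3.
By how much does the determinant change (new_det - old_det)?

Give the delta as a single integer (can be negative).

Answer: -1

Derivation:
Cofactor C_11 = -1
Entry delta = 3 - 2 = 1
Det delta = entry_delta * cofactor = 1 * -1 = -1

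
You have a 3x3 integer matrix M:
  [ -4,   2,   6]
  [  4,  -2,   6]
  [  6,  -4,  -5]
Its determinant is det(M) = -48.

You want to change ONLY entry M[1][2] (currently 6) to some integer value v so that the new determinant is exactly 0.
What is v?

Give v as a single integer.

det is linear in entry M[1][2]: det = old_det + (v - 6) * C_12
Cofactor C_12 = -4
Want det = 0: -48 + (v - 6) * -4 = 0
  (v - 6) = 48 / -4 = -12
  v = 6 + (-12) = -6

Answer: -6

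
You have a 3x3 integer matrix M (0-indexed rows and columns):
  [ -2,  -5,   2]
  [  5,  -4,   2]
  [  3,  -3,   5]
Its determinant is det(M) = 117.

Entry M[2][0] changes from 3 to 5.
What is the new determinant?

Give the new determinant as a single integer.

det is linear in row 2: changing M[2][0] by delta changes det by delta * cofactor(2,0).
Cofactor C_20 = (-1)^(2+0) * minor(2,0) = -2
Entry delta = 5 - 3 = 2
Det delta = 2 * -2 = -4
New det = 117 + -4 = 113

Answer: 113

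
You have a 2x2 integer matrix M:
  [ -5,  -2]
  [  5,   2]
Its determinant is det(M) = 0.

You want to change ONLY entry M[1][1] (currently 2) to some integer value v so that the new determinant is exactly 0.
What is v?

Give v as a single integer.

det is linear in entry M[1][1]: det = old_det + (v - 2) * C_11
Cofactor C_11 = -5
Want det = 0: 0 + (v - 2) * -5 = 0
  (v - 2) = 0 / -5 = 0
  v = 2 + (0) = 2

Answer: 2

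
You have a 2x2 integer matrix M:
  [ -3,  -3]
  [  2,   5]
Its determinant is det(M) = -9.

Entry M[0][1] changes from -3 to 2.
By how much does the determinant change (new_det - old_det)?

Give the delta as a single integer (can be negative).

Cofactor C_01 = -2
Entry delta = 2 - -3 = 5
Det delta = entry_delta * cofactor = 5 * -2 = -10

Answer: -10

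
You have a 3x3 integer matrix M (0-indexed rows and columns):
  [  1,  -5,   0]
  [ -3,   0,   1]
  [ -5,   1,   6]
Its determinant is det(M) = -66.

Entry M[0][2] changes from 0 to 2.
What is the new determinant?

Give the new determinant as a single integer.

det is linear in row 0: changing M[0][2] by delta changes det by delta * cofactor(0,2).
Cofactor C_02 = (-1)^(0+2) * minor(0,2) = -3
Entry delta = 2 - 0 = 2
Det delta = 2 * -3 = -6
New det = -66 + -6 = -72

Answer: -72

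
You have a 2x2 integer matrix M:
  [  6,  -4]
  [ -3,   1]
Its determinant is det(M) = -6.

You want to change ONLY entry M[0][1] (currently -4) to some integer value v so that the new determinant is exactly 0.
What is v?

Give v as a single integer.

Answer: -2

Derivation:
det is linear in entry M[0][1]: det = old_det + (v - -4) * C_01
Cofactor C_01 = 3
Want det = 0: -6 + (v - -4) * 3 = 0
  (v - -4) = 6 / 3 = 2
  v = -4 + (2) = -2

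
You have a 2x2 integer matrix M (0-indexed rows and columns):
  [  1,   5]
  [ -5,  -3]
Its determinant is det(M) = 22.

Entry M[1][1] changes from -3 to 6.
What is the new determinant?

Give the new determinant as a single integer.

det is linear in row 1: changing M[1][1] by delta changes det by delta * cofactor(1,1).
Cofactor C_11 = (-1)^(1+1) * minor(1,1) = 1
Entry delta = 6 - -3 = 9
Det delta = 9 * 1 = 9
New det = 22 + 9 = 31

Answer: 31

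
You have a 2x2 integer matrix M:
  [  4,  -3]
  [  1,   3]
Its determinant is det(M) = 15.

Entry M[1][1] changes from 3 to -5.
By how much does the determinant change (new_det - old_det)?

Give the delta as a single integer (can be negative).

Cofactor C_11 = 4
Entry delta = -5 - 3 = -8
Det delta = entry_delta * cofactor = -8 * 4 = -32

Answer: -32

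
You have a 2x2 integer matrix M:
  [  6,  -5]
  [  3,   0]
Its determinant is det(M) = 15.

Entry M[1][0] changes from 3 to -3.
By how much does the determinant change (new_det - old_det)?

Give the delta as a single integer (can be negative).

Cofactor C_10 = 5
Entry delta = -3 - 3 = -6
Det delta = entry_delta * cofactor = -6 * 5 = -30

Answer: -30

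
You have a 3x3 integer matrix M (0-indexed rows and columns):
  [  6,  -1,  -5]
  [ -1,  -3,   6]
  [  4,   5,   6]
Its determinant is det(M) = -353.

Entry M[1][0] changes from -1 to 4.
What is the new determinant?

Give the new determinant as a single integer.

det is linear in row 1: changing M[1][0] by delta changes det by delta * cofactor(1,0).
Cofactor C_10 = (-1)^(1+0) * minor(1,0) = -19
Entry delta = 4 - -1 = 5
Det delta = 5 * -19 = -95
New det = -353 + -95 = -448

Answer: -448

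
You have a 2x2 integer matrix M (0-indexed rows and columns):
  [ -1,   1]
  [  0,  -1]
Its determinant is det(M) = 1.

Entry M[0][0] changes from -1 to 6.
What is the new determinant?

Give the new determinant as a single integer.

Answer: -6

Derivation:
det is linear in row 0: changing M[0][0] by delta changes det by delta * cofactor(0,0).
Cofactor C_00 = (-1)^(0+0) * minor(0,0) = -1
Entry delta = 6 - -1 = 7
Det delta = 7 * -1 = -7
New det = 1 + -7 = -6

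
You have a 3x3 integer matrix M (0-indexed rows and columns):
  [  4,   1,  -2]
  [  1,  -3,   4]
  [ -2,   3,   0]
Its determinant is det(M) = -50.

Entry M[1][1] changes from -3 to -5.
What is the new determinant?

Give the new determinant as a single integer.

Answer: -42

Derivation:
det is linear in row 1: changing M[1][1] by delta changes det by delta * cofactor(1,1).
Cofactor C_11 = (-1)^(1+1) * minor(1,1) = -4
Entry delta = -5 - -3 = -2
Det delta = -2 * -4 = 8
New det = -50 + 8 = -42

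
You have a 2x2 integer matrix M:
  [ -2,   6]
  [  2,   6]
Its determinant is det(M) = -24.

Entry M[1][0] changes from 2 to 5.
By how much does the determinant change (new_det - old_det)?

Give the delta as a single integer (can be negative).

Cofactor C_10 = -6
Entry delta = 5 - 2 = 3
Det delta = entry_delta * cofactor = 3 * -6 = -18

Answer: -18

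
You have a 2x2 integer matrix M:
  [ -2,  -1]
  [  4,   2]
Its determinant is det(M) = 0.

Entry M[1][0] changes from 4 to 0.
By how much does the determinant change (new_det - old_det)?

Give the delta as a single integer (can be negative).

Cofactor C_10 = 1
Entry delta = 0 - 4 = -4
Det delta = entry_delta * cofactor = -4 * 1 = -4

Answer: -4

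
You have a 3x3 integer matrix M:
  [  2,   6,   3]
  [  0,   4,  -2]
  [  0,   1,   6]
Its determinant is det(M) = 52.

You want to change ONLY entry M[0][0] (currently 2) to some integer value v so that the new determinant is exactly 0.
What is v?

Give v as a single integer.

Answer: 0

Derivation:
det is linear in entry M[0][0]: det = old_det + (v - 2) * C_00
Cofactor C_00 = 26
Want det = 0: 52 + (v - 2) * 26 = 0
  (v - 2) = -52 / 26 = -2
  v = 2 + (-2) = 0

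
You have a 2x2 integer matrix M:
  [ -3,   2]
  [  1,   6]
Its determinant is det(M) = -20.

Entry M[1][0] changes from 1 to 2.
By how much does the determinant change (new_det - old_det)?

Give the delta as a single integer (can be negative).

Answer: -2

Derivation:
Cofactor C_10 = -2
Entry delta = 2 - 1 = 1
Det delta = entry_delta * cofactor = 1 * -2 = -2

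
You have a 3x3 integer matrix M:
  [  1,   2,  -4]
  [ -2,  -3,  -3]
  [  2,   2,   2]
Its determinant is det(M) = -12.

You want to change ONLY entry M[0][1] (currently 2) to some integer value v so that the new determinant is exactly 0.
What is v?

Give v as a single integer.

Answer: -4

Derivation:
det is linear in entry M[0][1]: det = old_det + (v - 2) * C_01
Cofactor C_01 = -2
Want det = 0: -12 + (v - 2) * -2 = 0
  (v - 2) = 12 / -2 = -6
  v = 2 + (-6) = -4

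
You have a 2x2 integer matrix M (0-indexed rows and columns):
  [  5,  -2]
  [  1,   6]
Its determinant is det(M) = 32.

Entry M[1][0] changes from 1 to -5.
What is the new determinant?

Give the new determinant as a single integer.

det is linear in row 1: changing M[1][0] by delta changes det by delta * cofactor(1,0).
Cofactor C_10 = (-1)^(1+0) * minor(1,0) = 2
Entry delta = -5 - 1 = -6
Det delta = -6 * 2 = -12
New det = 32 + -12 = 20

Answer: 20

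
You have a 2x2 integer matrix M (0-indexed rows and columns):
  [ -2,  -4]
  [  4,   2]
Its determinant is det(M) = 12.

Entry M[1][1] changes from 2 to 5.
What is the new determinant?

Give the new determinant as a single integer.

Answer: 6

Derivation:
det is linear in row 1: changing M[1][1] by delta changes det by delta * cofactor(1,1).
Cofactor C_11 = (-1)^(1+1) * minor(1,1) = -2
Entry delta = 5 - 2 = 3
Det delta = 3 * -2 = -6
New det = 12 + -6 = 6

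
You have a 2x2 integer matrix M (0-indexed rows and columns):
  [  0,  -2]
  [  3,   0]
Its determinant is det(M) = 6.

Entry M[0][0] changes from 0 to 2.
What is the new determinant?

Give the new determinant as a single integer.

Answer: 6

Derivation:
det is linear in row 0: changing M[0][0] by delta changes det by delta * cofactor(0,0).
Cofactor C_00 = (-1)^(0+0) * minor(0,0) = 0
Entry delta = 2 - 0 = 2
Det delta = 2 * 0 = 0
New det = 6 + 0 = 6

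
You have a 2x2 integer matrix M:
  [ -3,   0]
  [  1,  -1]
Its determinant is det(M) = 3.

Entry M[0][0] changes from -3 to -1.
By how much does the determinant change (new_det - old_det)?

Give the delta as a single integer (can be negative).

Cofactor C_00 = -1
Entry delta = -1 - -3 = 2
Det delta = entry_delta * cofactor = 2 * -1 = -2

Answer: -2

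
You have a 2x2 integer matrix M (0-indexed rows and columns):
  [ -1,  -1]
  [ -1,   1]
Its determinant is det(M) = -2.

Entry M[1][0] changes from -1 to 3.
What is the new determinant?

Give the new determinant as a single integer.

det is linear in row 1: changing M[1][0] by delta changes det by delta * cofactor(1,0).
Cofactor C_10 = (-1)^(1+0) * minor(1,0) = 1
Entry delta = 3 - -1 = 4
Det delta = 4 * 1 = 4
New det = -2 + 4 = 2

Answer: 2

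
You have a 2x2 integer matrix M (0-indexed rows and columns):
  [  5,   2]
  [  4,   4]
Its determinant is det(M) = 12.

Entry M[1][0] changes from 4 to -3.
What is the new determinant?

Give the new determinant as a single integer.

det is linear in row 1: changing M[1][0] by delta changes det by delta * cofactor(1,0).
Cofactor C_10 = (-1)^(1+0) * minor(1,0) = -2
Entry delta = -3 - 4 = -7
Det delta = -7 * -2 = 14
New det = 12 + 14 = 26

Answer: 26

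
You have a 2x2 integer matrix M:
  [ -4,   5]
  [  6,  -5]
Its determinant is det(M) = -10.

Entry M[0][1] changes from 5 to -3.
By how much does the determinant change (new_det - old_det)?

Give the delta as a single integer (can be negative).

Cofactor C_01 = -6
Entry delta = -3 - 5 = -8
Det delta = entry_delta * cofactor = -8 * -6 = 48

Answer: 48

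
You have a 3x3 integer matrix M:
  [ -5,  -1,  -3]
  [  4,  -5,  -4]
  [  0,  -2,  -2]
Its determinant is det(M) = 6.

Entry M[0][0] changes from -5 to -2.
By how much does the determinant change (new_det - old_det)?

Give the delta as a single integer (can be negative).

Cofactor C_00 = 2
Entry delta = -2 - -5 = 3
Det delta = entry_delta * cofactor = 3 * 2 = 6

Answer: 6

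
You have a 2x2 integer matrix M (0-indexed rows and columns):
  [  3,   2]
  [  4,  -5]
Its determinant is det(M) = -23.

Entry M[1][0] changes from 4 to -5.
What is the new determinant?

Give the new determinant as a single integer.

det is linear in row 1: changing M[1][0] by delta changes det by delta * cofactor(1,0).
Cofactor C_10 = (-1)^(1+0) * minor(1,0) = -2
Entry delta = -5 - 4 = -9
Det delta = -9 * -2 = 18
New det = -23 + 18 = -5

Answer: -5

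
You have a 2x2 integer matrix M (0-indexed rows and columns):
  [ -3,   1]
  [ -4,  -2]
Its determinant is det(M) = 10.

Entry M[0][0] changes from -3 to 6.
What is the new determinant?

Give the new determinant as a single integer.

det is linear in row 0: changing M[0][0] by delta changes det by delta * cofactor(0,0).
Cofactor C_00 = (-1)^(0+0) * minor(0,0) = -2
Entry delta = 6 - -3 = 9
Det delta = 9 * -2 = -18
New det = 10 + -18 = -8

Answer: -8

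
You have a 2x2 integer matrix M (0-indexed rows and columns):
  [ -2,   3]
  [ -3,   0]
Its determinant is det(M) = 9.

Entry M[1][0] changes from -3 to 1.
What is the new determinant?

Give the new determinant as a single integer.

det is linear in row 1: changing M[1][0] by delta changes det by delta * cofactor(1,0).
Cofactor C_10 = (-1)^(1+0) * minor(1,0) = -3
Entry delta = 1 - -3 = 4
Det delta = 4 * -3 = -12
New det = 9 + -12 = -3

Answer: -3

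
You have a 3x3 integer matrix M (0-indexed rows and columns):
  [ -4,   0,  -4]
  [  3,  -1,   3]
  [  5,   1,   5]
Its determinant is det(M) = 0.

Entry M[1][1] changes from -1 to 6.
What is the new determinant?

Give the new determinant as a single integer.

Answer: 0

Derivation:
det is linear in row 1: changing M[1][1] by delta changes det by delta * cofactor(1,1).
Cofactor C_11 = (-1)^(1+1) * minor(1,1) = 0
Entry delta = 6 - -1 = 7
Det delta = 7 * 0 = 0
New det = 0 + 0 = 0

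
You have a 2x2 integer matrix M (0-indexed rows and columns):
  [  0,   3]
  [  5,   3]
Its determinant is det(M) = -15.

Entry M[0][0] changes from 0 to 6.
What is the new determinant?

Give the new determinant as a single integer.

Answer: 3

Derivation:
det is linear in row 0: changing M[0][0] by delta changes det by delta * cofactor(0,0).
Cofactor C_00 = (-1)^(0+0) * minor(0,0) = 3
Entry delta = 6 - 0 = 6
Det delta = 6 * 3 = 18
New det = -15 + 18 = 3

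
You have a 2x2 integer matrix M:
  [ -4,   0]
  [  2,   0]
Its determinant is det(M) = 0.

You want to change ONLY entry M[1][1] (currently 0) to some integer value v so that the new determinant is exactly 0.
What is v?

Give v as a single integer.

det is linear in entry M[1][1]: det = old_det + (v - 0) * C_11
Cofactor C_11 = -4
Want det = 0: 0 + (v - 0) * -4 = 0
  (v - 0) = 0 / -4 = 0
  v = 0 + (0) = 0

Answer: 0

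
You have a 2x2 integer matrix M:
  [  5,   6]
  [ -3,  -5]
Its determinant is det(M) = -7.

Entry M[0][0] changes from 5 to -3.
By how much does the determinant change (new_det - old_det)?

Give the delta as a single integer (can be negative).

Answer: 40

Derivation:
Cofactor C_00 = -5
Entry delta = -3 - 5 = -8
Det delta = entry_delta * cofactor = -8 * -5 = 40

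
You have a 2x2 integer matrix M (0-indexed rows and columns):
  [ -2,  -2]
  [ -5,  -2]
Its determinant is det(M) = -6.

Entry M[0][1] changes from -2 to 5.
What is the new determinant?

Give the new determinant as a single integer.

det is linear in row 0: changing M[0][1] by delta changes det by delta * cofactor(0,1).
Cofactor C_01 = (-1)^(0+1) * minor(0,1) = 5
Entry delta = 5 - -2 = 7
Det delta = 7 * 5 = 35
New det = -6 + 35 = 29

Answer: 29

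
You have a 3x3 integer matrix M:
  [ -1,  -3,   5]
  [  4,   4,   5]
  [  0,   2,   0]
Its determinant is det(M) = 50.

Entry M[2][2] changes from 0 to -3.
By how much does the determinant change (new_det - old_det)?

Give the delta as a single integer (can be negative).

Answer: -24

Derivation:
Cofactor C_22 = 8
Entry delta = -3 - 0 = -3
Det delta = entry_delta * cofactor = -3 * 8 = -24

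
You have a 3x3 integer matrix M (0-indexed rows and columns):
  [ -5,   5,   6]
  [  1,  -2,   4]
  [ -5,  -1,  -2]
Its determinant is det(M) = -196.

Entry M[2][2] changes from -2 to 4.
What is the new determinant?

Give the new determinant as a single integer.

Answer: -166

Derivation:
det is linear in row 2: changing M[2][2] by delta changes det by delta * cofactor(2,2).
Cofactor C_22 = (-1)^(2+2) * minor(2,2) = 5
Entry delta = 4 - -2 = 6
Det delta = 6 * 5 = 30
New det = -196 + 30 = -166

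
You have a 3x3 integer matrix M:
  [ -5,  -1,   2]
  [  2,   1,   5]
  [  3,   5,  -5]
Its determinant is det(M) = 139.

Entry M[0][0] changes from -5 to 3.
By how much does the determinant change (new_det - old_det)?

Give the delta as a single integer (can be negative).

Answer: -240

Derivation:
Cofactor C_00 = -30
Entry delta = 3 - -5 = 8
Det delta = entry_delta * cofactor = 8 * -30 = -240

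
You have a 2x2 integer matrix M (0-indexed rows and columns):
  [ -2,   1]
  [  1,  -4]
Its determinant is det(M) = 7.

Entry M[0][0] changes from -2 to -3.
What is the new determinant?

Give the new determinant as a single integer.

det is linear in row 0: changing M[0][0] by delta changes det by delta * cofactor(0,0).
Cofactor C_00 = (-1)^(0+0) * minor(0,0) = -4
Entry delta = -3 - -2 = -1
Det delta = -1 * -4 = 4
New det = 7 + 4 = 11

Answer: 11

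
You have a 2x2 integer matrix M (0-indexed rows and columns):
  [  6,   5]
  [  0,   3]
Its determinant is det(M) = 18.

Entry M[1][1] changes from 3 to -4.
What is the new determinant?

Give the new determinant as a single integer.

det is linear in row 1: changing M[1][1] by delta changes det by delta * cofactor(1,1).
Cofactor C_11 = (-1)^(1+1) * minor(1,1) = 6
Entry delta = -4 - 3 = -7
Det delta = -7 * 6 = -42
New det = 18 + -42 = -24

Answer: -24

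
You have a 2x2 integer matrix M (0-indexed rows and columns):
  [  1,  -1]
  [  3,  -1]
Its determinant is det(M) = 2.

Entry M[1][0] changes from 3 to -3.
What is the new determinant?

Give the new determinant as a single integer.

det is linear in row 1: changing M[1][0] by delta changes det by delta * cofactor(1,0).
Cofactor C_10 = (-1)^(1+0) * minor(1,0) = 1
Entry delta = -3 - 3 = -6
Det delta = -6 * 1 = -6
New det = 2 + -6 = -4

Answer: -4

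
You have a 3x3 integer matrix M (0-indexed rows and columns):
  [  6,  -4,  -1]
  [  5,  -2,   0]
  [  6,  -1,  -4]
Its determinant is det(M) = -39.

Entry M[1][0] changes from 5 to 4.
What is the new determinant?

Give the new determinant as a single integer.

Answer: -24

Derivation:
det is linear in row 1: changing M[1][0] by delta changes det by delta * cofactor(1,0).
Cofactor C_10 = (-1)^(1+0) * minor(1,0) = -15
Entry delta = 4 - 5 = -1
Det delta = -1 * -15 = 15
New det = -39 + 15 = -24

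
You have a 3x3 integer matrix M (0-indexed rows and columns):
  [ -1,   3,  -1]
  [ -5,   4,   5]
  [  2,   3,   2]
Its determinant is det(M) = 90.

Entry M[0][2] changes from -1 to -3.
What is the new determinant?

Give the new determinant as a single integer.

det is linear in row 0: changing M[0][2] by delta changes det by delta * cofactor(0,2).
Cofactor C_02 = (-1)^(0+2) * minor(0,2) = -23
Entry delta = -3 - -1 = -2
Det delta = -2 * -23 = 46
New det = 90 + 46 = 136

Answer: 136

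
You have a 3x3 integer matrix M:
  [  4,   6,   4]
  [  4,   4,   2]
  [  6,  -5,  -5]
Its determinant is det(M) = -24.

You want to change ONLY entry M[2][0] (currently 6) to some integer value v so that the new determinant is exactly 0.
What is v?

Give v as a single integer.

det is linear in entry M[2][0]: det = old_det + (v - 6) * C_20
Cofactor C_20 = -4
Want det = 0: -24 + (v - 6) * -4 = 0
  (v - 6) = 24 / -4 = -6
  v = 6 + (-6) = 0

Answer: 0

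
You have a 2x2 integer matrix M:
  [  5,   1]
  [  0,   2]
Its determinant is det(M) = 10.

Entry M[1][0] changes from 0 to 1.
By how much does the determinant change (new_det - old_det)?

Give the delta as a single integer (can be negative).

Cofactor C_10 = -1
Entry delta = 1 - 0 = 1
Det delta = entry_delta * cofactor = 1 * -1 = -1

Answer: -1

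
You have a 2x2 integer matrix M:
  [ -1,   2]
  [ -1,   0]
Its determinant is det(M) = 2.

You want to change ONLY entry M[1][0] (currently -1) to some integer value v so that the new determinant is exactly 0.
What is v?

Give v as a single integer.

det is linear in entry M[1][0]: det = old_det + (v - -1) * C_10
Cofactor C_10 = -2
Want det = 0: 2 + (v - -1) * -2 = 0
  (v - -1) = -2 / -2 = 1
  v = -1 + (1) = 0

Answer: 0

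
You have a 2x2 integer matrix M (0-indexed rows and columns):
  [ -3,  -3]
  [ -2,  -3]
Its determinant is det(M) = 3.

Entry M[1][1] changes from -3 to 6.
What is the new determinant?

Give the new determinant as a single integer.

Answer: -24

Derivation:
det is linear in row 1: changing M[1][1] by delta changes det by delta * cofactor(1,1).
Cofactor C_11 = (-1)^(1+1) * minor(1,1) = -3
Entry delta = 6 - -3 = 9
Det delta = 9 * -3 = -27
New det = 3 + -27 = -24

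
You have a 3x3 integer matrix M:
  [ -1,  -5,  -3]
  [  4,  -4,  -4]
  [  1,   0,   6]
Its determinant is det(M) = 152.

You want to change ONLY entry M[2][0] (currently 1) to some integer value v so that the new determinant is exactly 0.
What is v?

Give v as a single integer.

det is linear in entry M[2][0]: det = old_det + (v - 1) * C_20
Cofactor C_20 = 8
Want det = 0: 152 + (v - 1) * 8 = 0
  (v - 1) = -152 / 8 = -19
  v = 1 + (-19) = -18

Answer: -18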